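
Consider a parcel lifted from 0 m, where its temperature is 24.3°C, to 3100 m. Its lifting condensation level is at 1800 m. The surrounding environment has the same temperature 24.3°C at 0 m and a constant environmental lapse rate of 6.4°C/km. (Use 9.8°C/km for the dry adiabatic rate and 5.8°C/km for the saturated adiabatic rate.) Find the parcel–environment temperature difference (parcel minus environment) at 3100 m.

-5.34°C (parcel cooler than environment)

Parcel:
  0 → 1800 m (dry, 9.8°C/km): ΔT = -9.8 × 1.8 = -17.64°C → T = 6.66°C
  1800 → 3100 m (saturated, 5.8°C/km): ΔT = -5.8 × 1.3 = -7.54°C → T = -0.88°C
Environment:
  0 → 3100 m (environment, 6.4°C/km): ΔT = -6.4 × 3.1 = -19.84°C → T = 4.46°C
T_parcel − T_env = -0.88 − 4.46 = -5.34°C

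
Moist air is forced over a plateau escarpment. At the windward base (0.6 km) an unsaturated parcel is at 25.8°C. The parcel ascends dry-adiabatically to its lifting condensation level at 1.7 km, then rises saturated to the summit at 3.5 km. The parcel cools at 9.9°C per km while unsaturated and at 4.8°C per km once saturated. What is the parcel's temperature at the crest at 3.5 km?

From 600 m to 1700 m (dry): cools by 9.9 × 1.1 = 10.89°C, giving 14.91°C.
From 1700 m to 3500 m (saturated): cools by 4.8 × 1.8 = 8.64°C, giving 6.27°C.

6.27°C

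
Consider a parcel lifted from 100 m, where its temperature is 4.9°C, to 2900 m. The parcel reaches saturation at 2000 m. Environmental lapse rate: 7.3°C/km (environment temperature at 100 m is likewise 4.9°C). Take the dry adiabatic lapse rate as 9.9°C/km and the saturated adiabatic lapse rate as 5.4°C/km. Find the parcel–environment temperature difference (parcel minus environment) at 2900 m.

Parcel:
  Dry to 2000 m: -9.9 × 1.9 km = -18.81°C, so T = -13.91°C.
  Saturated to 2900 m: -5.4 × 0.9 km = -4.86°C, so T = -18.77°C.
Environment:
  Environment to 2900 m: -7.3 × 2.8 km = -20.44°C, so T = -15.54°C.
T_parcel − T_env = -18.77 − (-15.54) = -3.23°C

-3.23°C (parcel cooler than environment)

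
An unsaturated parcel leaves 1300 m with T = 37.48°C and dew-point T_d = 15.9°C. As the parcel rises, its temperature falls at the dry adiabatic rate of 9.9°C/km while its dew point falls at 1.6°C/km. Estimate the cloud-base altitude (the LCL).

T and T_d converge at 9.9 − 1.6 = 8.3°C per km
Height above start = (37.48 − 15.9) / 8.3 = 2.6 km
LCL altitude = 1300 m + 2600 m = 3900 m

3900 m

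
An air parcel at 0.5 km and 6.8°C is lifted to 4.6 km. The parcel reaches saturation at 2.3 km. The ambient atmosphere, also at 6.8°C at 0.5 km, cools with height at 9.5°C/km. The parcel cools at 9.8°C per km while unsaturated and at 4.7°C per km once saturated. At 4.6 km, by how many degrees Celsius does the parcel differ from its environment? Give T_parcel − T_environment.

+10.5°C (parcel warmer than environment)

Parcel:
  From 500 m to 2300 m (dry): cools by 9.8 × 1.8 = 17.64°C, giving -10.84°C.
  From 2300 m to 4600 m (saturated): cools by 4.7 × 2.3 = 10.81°C, giving -21.65°C.
Environment:
  From 500 m to 4600 m (environment): cools by 9.5 × 4.1 = 38.95°C, giving -32.15°C.
T_parcel − T_env = -21.65 − (-32.15) = +10.5°C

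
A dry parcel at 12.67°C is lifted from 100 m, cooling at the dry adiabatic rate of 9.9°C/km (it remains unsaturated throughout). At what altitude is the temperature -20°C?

Height above start = (12.67 − (-20)) / 9.9 = 3.3 km
Altitude = 100 m + 3300 m = 3400 m

3400 m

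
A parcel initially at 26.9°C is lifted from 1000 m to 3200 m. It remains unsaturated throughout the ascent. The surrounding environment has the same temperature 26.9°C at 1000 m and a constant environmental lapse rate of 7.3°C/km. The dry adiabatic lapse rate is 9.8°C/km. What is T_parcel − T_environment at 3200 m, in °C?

-5.5°C (parcel cooler than environment)

Parcel:
  Dry to 3200 m: -9.8 × 2.2 km = -21.56°C, so T = 5.34°C.
Environment:
  Environment to 3200 m: -7.3 × 2.2 km = -16.06°C, so T = 10.84°C.
T_parcel − T_env = 5.34 − 10.84 = -5.5°C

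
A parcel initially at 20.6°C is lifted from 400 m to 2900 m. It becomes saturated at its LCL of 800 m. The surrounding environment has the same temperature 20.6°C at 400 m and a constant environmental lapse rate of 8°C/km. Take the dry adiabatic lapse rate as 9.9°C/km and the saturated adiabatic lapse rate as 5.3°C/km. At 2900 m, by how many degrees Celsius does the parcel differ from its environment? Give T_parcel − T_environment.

Parcel:
  From 400 m to 800 m (dry): cools by 9.9 × 0.4 = 3.96°C, giving 16.64°C.
  From 800 m to 2900 m (saturated): cools by 5.3 × 2.1 = 11.13°C, giving 5.51°C.
Environment:
  From 400 m to 2900 m (environment): cools by 8 × 2.5 = 20°C, giving 0.6°C.
T_parcel − T_env = 5.51 − 0.6 = +4.91°C

+4.91°C (parcel warmer than environment)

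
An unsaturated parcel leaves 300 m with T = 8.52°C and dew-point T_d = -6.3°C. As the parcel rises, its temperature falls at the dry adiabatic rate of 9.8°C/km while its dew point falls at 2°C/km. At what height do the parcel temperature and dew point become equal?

T and T_d converge at 9.8 − 2 = 7.8°C per km
Height above start = (8.52 − (-6.3)) / 7.8 = 1.9 km
LCL altitude = 300 m + 1900 m = 2200 m

2200 m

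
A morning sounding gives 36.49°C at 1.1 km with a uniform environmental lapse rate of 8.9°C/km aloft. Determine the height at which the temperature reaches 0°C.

5.2 km

Height above start = (36.49 − 0) / 8.9 = 4.1 km
Altitude = 1100 m + 4100 m = 5200 m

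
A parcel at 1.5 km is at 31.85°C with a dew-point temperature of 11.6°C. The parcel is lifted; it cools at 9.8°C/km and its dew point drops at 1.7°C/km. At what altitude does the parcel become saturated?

4 km

T and T_d converge at 9.8 − 1.7 = 8.1°C per km
Height above start = (31.85 − 11.6) / 8.1 = 2.5 km
LCL altitude = 1500 m + 2500 m = 4000 m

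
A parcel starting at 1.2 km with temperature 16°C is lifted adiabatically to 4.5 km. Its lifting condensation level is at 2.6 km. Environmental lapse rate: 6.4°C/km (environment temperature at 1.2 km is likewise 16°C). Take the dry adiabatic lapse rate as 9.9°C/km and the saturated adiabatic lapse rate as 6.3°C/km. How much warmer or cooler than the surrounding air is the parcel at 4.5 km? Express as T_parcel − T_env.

Parcel:
  1200 → 2600 m (dry, 9.9°C/km): ΔT = -9.9 × 1.4 = -13.86°C → T = 2.14°C
  2600 → 4500 m (saturated, 6.3°C/km): ΔT = -6.3 × 1.9 = -11.97°C → T = -9.83°C
Environment:
  1200 → 4500 m (environment, 6.4°C/km): ΔT = -6.4 × 3.3 = -21.12°C → T = -5.12°C
T_parcel − T_env = -9.83 − (-5.12) = -4.71°C

-4.71°C (parcel cooler than environment)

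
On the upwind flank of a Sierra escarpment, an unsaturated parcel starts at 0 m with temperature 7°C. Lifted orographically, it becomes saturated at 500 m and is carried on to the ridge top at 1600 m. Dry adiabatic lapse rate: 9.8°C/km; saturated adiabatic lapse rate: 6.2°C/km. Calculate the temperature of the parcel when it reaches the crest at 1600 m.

-4.72°C

0 → 500 m (dry, 9.8°C/km): ΔT = -9.8 × 0.5 = -4.9°C → T = 2.1°C
500 → 1600 m (saturated, 6.2°C/km): ΔT = -6.2 × 1.1 = -6.82°C → T = -4.72°C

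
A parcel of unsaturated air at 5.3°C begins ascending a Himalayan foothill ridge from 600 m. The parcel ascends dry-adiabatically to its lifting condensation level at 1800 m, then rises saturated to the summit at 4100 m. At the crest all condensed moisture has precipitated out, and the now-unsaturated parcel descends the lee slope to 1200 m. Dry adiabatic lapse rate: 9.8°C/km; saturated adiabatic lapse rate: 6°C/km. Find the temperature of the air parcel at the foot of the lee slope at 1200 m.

Dry to 1800 m: -9.8 × 1.2 km = -11.76°C, so T = -6.46°C.
Saturated to 4100 m: -6 × 2.3 km = -13.8°C, so T = -20.26°C.
Dry descent to 1200 m: +9.8 × 2.9 km = +28.42°C, so T = 8.16°C.

8.16°C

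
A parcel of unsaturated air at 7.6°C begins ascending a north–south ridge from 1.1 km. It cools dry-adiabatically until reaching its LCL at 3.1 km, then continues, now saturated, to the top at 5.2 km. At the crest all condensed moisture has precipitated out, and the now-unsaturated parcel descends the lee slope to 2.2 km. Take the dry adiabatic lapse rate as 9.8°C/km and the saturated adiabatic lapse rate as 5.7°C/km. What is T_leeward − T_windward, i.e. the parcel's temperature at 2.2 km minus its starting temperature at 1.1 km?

-2.17°C

From 1100 m to 3100 m (dry): cools by 9.8 × 2 = 19.6°C, giving -12°C.
From 3100 m to 5200 m (saturated): cools by 5.7 × 2.1 = 11.97°C, giving -23.97°C.
From 5200 m to 2200 m (dry descent): warms by 9.8 × 3 = 29.4°C, giving 5.43°C.
Net change vs windward start: 5.43 − 7.6 = -2.17°C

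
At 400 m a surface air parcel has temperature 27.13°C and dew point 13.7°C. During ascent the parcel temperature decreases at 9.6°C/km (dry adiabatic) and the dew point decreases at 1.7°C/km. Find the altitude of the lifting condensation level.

T and T_d converge at 9.6 − 1.7 = 7.9°C per km
Height above start = (27.13 − 13.7) / 7.9 = 1.7 km
LCL altitude = 400 m + 1700 m = 2100 m

2100 m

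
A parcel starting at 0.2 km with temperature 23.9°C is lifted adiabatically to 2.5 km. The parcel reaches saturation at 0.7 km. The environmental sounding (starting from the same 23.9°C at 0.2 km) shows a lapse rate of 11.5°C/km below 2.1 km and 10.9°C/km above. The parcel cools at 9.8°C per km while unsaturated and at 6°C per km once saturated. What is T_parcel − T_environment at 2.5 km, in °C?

Parcel:
  200 → 700 m (dry, 9.8°C/km): ΔT = -9.8 × 0.5 = -4.9°C → T = 19°C
  700 → 2500 m (saturated, 6°C/km): ΔT = -6 × 1.8 = -10.8°C → T = 8.2°C
Environment:
  200 → 2100 m (environment, lower layer, 11.5°C/km): ΔT = -11.5 × 1.9 = -21.85°C → T = 2.05°C
  2100 → 2500 m (environment, upper layer, 10.9°C/km): ΔT = -10.9 × 0.4 = -4.36°C → T = -2.31°C
T_parcel − T_env = 8.2 − (-2.31) = +10.51°C

+10.51°C (parcel warmer than environment)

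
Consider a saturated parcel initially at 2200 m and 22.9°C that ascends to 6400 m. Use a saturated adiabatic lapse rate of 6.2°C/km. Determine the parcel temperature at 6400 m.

2200 → 6400 m (saturated adiabatic, 6.2°C/km): ΔT = -6.2 × 4.2 = -26.04°C → T = -3.14°C

-3.14°C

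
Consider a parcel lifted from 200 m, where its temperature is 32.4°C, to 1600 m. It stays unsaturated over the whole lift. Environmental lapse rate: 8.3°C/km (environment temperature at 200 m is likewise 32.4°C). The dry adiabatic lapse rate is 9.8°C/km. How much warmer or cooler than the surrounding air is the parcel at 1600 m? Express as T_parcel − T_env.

Parcel:
  200–1600 m, dry: Δz = 1.4 km ⇒ ΔT = -13.72°C; T = 18.68°C
Environment:
  200–1600 m, environment: Δz = 1.4 km ⇒ ΔT = -11.62°C; T = 20.78°C
T_parcel − T_env = 18.68 − 20.78 = -2.1°C

-2.1°C (parcel cooler than environment)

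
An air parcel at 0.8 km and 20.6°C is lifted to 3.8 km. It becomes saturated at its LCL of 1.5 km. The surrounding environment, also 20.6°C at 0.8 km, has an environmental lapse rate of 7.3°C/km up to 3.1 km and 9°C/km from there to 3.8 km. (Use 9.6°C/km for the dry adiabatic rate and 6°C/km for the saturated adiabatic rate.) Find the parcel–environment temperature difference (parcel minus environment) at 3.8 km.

+2.57°C (parcel warmer than environment)

Parcel:
  From 800 m to 1500 m (dry): cools by 9.6 × 0.7 = 6.72°C, giving 13.88°C.
  From 1500 m to 3800 m (saturated): cools by 6 × 2.3 = 13.8°C, giving 0.08°C.
Environment:
  From 800 m to 3100 m (environment, lower layer): cools by 7.3 × 2.3 = 16.79°C, giving 3.81°C.
  From 3100 m to 3800 m (environment, upper layer): cools by 9 × 0.7 = 6.3°C, giving -2.49°C.
T_parcel − T_env = 0.08 − (-2.49) = +2.57°C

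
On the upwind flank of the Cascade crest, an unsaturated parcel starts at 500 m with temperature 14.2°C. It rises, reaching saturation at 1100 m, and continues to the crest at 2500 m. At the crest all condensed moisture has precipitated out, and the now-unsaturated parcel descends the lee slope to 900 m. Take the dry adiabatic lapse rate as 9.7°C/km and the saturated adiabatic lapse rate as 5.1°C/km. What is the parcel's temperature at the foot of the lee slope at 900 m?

500–1100 m, dry: Δz = 0.6 km ⇒ ΔT = -5.82°C; T = 8.38°C
1100–2500 m, saturated: Δz = 1.4 km ⇒ ΔT = -7.14°C; T = 1.24°C
2500–900 m, dry descent: Δz = 1.6 km ⇒ ΔT = +15.52°C; T = 16.76°C

16.76°C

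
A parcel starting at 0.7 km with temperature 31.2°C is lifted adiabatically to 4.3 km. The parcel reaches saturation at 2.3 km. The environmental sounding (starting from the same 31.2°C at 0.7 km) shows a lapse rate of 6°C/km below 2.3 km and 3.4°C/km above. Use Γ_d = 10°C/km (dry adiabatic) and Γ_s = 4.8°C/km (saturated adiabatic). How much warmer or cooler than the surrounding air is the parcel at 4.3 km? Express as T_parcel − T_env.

-9.2°C (parcel cooler than environment)

Parcel:
  Dry to 2300 m: -10 × 1.6 km = -16°C, so T = 15.2°C.
  Saturated to 4300 m: -4.8 × 2 km = -9.6°C, so T = 5.6°C.
Environment:
  Environment, lower layer to 2300 m: -6 × 1.6 km = -9.6°C, so T = 21.6°C.
  Environment, upper layer to 4300 m: -3.4 × 2 km = -6.8°C, so T = 14.8°C.
T_parcel − T_env = 5.6 − 14.8 = -9.2°C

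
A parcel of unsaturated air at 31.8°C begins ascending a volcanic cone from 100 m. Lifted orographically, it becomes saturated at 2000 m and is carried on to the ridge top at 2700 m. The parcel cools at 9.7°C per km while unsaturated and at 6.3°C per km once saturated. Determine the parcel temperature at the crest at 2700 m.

100 → 2000 m (dry, 9.7°C/km): ΔT = -9.7 × 1.9 = -18.43°C → T = 13.37°C
2000 → 2700 m (saturated, 6.3°C/km): ΔT = -6.3 × 0.7 = -4.41°C → T = 8.96°C

8.96°C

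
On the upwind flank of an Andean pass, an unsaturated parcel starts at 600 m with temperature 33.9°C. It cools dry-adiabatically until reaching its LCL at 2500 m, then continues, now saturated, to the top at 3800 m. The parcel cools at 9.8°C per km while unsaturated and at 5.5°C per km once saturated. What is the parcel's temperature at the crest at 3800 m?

8.13°C

600 → 2500 m (dry, 9.8°C/km): ΔT = -9.8 × 1.9 = -18.62°C → T = 15.28°C
2500 → 3800 m (saturated, 5.5°C/km): ΔT = -5.5 × 1.3 = -7.15°C → T = 8.13°C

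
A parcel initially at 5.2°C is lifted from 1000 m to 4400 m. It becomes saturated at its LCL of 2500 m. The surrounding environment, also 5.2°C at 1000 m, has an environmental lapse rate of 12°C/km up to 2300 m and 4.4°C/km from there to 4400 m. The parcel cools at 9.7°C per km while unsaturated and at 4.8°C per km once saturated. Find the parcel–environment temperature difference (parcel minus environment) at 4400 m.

Parcel:
  1000 → 2500 m (dry, 9.7°C/km): ΔT = -9.7 × 1.5 = -14.55°C → T = -9.35°C
  2500 → 4400 m (saturated, 4.8°C/km): ΔT = -4.8 × 1.9 = -9.12°C → T = -18.47°C
Environment:
  1000 → 2300 m (environment, lower layer, 12°C/km): ΔT = -12 × 1.3 = -15.6°C → T = -10.4°C
  2300 → 4400 m (environment, upper layer, 4.4°C/km): ΔT = -4.4 × 2.1 = -9.24°C → T = -19.64°C
T_parcel − T_env = -18.47 − (-19.64) = +1.17°C

+1.17°C (parcel warmer than environment)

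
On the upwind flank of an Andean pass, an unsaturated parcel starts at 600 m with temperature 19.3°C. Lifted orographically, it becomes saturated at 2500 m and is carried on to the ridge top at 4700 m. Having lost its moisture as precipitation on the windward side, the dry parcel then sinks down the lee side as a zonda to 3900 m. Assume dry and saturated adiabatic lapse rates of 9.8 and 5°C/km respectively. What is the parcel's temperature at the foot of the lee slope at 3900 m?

From 600 m to 2500 m (dry): cools by 9.8 × 1.9 = 18.62°C, giving 0.68°C.
From 2500 m to 4700 m (saturated): cools by 5 × 2.2 = 11°C, giving -10.32°C.
From 4700 m to 3900 m (dry descent): warms by 9.8 × 0.8 = 7.84°C, giving -2.48°C.

-2.48°C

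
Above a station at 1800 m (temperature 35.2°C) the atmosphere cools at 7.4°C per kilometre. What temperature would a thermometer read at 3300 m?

24.1°C

1800 → 3300 m (environmental, 7.4°C/km): ΔT = -7.4 × 1.5 = -11.1°C → T = 24.1°C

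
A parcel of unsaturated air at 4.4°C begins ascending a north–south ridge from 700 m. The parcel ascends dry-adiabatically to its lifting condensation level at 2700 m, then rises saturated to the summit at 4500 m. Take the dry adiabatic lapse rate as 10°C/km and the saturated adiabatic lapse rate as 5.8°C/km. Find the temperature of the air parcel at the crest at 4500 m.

Dry to 2700 m: -10 × 2 km = -20°C, so T = -15.6°C.
Saturated to 4500 m: -5.8 × 1.8 km = -10.44°C, so T = -26.04°C.

-26.04°C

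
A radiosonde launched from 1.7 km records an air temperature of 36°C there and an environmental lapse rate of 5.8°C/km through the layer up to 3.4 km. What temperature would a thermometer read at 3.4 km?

1700–3400 m, environmental: Δz = 1.7 km ⇒ ΔT = -9.86°C; T = 26.14°C

26.14°C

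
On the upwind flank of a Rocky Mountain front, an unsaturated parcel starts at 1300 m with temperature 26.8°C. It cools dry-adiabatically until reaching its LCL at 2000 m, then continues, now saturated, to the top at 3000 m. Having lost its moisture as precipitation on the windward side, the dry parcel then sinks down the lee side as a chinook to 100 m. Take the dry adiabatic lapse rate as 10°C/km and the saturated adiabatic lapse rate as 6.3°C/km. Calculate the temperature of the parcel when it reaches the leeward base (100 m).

42.5°C

1300–2000 m, dry: Δz = 0.7 km ⇒ ΔT = -7°C; T = 19.8°C
2000–3000 m, saturated: Δz = 1 km ⇒ ΔT = -6.3°C; T = 13.5°C
3000–100 m, dry descent: Δz = 2.9 km ⇒ ΔT = +29°C; T = 42.5°C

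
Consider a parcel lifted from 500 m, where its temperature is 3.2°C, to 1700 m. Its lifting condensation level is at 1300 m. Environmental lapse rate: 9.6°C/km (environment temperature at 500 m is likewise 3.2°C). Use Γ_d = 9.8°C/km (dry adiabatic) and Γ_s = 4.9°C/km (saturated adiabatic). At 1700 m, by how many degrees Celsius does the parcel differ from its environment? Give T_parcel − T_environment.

Parcel:
  From 500 m to 1300 m (dry): cools by 9.8 × 0.8 = 7.84°C, giving -4.64°C.
  From 1300 m to 1700 m (saturated): cools by 4.9 × 0.4 = 1.96°C, giving -6.6°C.
Environment:
  From 500 m to 1700 m (environment): cools by 9.6 × 1.2 = 11.52°C, giving -8.32°C.
T_parcel − T_env = -6.6 − (-8.32) = +1.72°C

+1.72°C (parcel warmer than environment)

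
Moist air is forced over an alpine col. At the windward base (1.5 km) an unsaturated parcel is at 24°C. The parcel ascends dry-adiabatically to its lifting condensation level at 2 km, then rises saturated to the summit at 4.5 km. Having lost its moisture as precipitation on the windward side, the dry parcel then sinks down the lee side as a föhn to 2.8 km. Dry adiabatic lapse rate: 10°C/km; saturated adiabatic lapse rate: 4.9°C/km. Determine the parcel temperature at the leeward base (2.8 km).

23.75°C

From 1500 m to 2000 m (dry): cools by 10 × 0.5 = 5°C, giving 19°C.
From 2000 m to 4500 m (saturated): cools by 4.9 × 2.5 = 12.25°C, giving 6.75°C.
From 4500 m to 2800 m (dry descent): warms by 10 × 1.7 = 17°C, giving 23.75°C.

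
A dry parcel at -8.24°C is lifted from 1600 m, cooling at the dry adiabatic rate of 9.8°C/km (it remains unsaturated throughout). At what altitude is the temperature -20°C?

2800 m

Height above start = (-8.24 − (-20)) / 9.8 = 1.2 km
Altitude = 1600 m + 1200 m = 2800 m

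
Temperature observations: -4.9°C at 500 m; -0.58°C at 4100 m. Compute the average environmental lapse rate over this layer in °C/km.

-1.2°C/km

Γ = −ΔT/Δz = (-4.9 − (-0.58)) / (4100 − 500) m
  = -4.32°C / 3.6 km = -1.2°C/km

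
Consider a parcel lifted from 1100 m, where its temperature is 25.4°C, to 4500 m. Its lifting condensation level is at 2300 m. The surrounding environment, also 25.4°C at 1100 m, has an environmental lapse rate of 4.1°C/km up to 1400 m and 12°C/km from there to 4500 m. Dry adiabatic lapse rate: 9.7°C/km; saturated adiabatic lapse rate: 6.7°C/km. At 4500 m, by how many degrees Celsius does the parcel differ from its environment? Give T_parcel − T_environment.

+12.05°C (parcel warmer than environment)

Parcel:
  1100–2300 m, dry: Δz = 1.2 km ⇒ ΔT = -11.64°C; T = 13.76°C
  2300–4500 m, saturated: Δz = 2.2 km ⇒ ΔT = -14.74°C; T = -0.98°C
Environment:
  1100–1400 m, environment, lower layer: Δz = 0.3 km ⇒ ΔT = -1.23°C; T = 24.17°C
  1400–4500 m, environment, upper layer: Δz = 3.1 km ⇒ ΔT = -37.2°C; T = -13.03°C
T_parcel − T_env = -0.98 − (-13.03) = +12.05°C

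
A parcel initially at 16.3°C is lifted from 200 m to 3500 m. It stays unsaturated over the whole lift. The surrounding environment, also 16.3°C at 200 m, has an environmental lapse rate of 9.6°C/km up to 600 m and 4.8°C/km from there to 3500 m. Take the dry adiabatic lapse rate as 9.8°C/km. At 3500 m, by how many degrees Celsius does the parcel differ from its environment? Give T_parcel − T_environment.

-14.58°C (parcel cooler than environment)

Parcel:
  200–3500 m, dry: Δz = 3.3 km ⇒ ΔT = -32.34°C; T = -16.04°C
Environment:
  200–600 m, environment, lower layer: Δz = 0.4 km ⇒ ΔT = -3.84°C; T = 12.46°C
  600–3500 m, environment, upper layer: Δz = 2.9 km ⇒ ΔT = -13.92°C; T = -1.46°C
T_parcel − T_env = -16.04 − (-1.46) = -14.58°C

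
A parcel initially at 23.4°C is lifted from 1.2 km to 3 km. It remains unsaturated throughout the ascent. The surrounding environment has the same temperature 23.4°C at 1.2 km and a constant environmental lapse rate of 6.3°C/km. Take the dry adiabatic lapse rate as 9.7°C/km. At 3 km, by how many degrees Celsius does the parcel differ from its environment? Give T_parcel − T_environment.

-6.12°C (parcel cooler than environment)

Parcel:
  1200–3000 m, dry: Δz = 1.8 km ⇒ ΔT = -17.46°C; T = 5.94°C
Environment:
  1200–3000 m, environment: Δz = 1.8 km ⇒ ΔT = -11.34°C; T = 12.06°C
T_parcel − T_env = 5.94 − 12.06 = -6.12°C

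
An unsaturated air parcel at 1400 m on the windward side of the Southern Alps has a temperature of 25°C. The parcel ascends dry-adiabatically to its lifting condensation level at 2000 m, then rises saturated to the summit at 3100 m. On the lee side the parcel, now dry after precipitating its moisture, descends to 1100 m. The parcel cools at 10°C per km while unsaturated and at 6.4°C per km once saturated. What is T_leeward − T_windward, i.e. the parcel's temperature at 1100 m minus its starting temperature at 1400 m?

Dry to 2000 m: -10 × 0.6 km = -6°C, so T = 19°C.
Saturated to 3100 m: -6.4 × 1.1 km = -7.04°C, so T = 11.96°C.
Dry descent to 1100 m: +10 × 2 km = +20°C, so T = 31.96°C.
Net change vs windward start: 31.96 − 25 = +6.96°C

+6.96°C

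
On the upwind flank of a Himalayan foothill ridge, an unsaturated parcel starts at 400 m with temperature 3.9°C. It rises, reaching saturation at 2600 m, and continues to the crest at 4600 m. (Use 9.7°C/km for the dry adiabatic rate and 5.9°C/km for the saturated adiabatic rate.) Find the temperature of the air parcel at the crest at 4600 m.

Dry to 2600 m: -9.7 × 2.2 km = -21.34°C, so T = -17.44°C.
Saturated to 4600 m: -5.9 × 2 km = -11.8°C, so T = -29.24°C.

-29.24°C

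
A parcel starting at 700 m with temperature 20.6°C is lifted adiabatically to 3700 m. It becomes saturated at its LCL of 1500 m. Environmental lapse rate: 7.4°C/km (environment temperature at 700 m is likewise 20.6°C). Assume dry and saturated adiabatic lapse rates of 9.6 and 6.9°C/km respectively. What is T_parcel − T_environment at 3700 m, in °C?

-0.66°C (parcel cooler than environment)

Parcel:
  From 700 m to 1500 m (dry): cools by 9.6 × 0.8 = 7.68°C, giving 12.92°C.
  From 1500 m to 3700 m (saturated): cools by 6.9 × 2.2 = 15.18°C, giving -2.26°C.
Environment:
  From 700 m to 3700 m (environment): cools by 7.4 × 3 = 22.2°C, giving -1.6°C.
T_parcel − T_env = -2.26 − (-1.6) = -0.66°C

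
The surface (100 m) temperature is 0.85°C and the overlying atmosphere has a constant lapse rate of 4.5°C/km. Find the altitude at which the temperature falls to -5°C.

Height above start = (0.85 − (-5)) / 4.5 = 1.3 km
Altitude = 100 m + 1300 m = 1400 m

1400 m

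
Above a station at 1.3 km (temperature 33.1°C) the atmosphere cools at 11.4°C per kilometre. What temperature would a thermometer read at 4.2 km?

Environmental to 4200 m: -11.4 × 2.9 km = -33.06°C, so T = 0.04°C.

0.04°C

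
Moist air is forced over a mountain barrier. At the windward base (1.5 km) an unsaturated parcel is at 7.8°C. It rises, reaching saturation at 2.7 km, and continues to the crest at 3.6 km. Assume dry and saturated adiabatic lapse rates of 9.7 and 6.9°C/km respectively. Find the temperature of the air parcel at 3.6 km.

-10.05°C

1500 → 2700 m (dry, 9.7°C/km): ΔT = -9.7 × 1.2 = -11.64°C → T = -3.84°C
2700 → 3600 m (saturated, 6.9°C/km): ΔT = -6.9 × 0.9 = -6.21°C → T = -10.05°C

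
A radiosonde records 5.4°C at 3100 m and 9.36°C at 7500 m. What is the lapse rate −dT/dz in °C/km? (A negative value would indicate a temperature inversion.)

Γ = −ΔT/Δz = (5.4 − 9.36) / (7500 − 3100) m
  = -3.96°C / 4.4 km = -0.9°C/km

-0.9°C/km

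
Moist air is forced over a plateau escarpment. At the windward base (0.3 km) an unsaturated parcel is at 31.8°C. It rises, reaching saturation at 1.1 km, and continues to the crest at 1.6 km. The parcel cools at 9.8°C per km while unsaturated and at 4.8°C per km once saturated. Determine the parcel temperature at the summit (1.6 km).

21.56°C

300 → 1100 m (dry, 9.8°C/km): ΔT = -9.8 × 0.8 = -7.84°C → T = 23.96°C
1100 → 1600 m (saturated, 4.8°C/km): ΔT = -4.8 × 0.5 = -2.4°C → T = 21.56°C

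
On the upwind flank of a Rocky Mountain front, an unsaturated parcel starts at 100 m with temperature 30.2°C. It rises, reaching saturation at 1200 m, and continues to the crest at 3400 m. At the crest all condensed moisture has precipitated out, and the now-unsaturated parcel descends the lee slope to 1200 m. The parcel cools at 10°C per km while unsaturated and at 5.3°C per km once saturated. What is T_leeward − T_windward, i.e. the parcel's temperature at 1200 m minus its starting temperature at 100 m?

-0.66°C

From 100 m to 1200 m (dry): cools by 10 × 1.1 = 11°C, giving 19.2°C.
From 1200 m to 3400 m (saturated): cools by 5.3 × 2.2 = 11.66°C, giving 7.54°C.
From 3400 m to 1200 m (dry descent): warms by 10 × 2.2 = 22°C, giving 29.54°C.
Net change vs windward start: 29.54 − 30.2 = -0.66°C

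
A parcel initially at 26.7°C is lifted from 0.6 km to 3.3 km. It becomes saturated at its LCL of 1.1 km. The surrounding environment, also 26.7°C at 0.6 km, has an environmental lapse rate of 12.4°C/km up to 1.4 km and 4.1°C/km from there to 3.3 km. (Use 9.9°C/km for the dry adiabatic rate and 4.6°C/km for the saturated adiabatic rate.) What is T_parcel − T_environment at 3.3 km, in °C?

+2.64°C (parcel warmer than environment)

Parcel:
  Dry to 1100 m: -9.9 × 0.5 km = -4.95°C, so T = 21.75°C.
  Saturated to 3300 m: -4.6 × 2.2 km = -10.12°C, so T = 11.63°C.
Environment:
  Environment, lower layer to 1400 m: -12.4 × 0.8 km = -9.92°C, so T = 16.78°C.
  Environment, upper layer to 3300 m: -4.1 × 1.9 km = -7.79°C, so T = 8.99°C.
T_parcel − T_env = 11.63 − 8.99 = +2.64°C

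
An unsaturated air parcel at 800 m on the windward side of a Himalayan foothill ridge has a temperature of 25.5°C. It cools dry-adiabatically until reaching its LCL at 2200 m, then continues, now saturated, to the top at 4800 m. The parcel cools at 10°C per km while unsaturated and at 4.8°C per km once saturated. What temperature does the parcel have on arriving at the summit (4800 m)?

-0.98°C

800–2200 m, dry: Δz = 1.4 km ⇒ ΔT = -14°C; T = 11.5°C
2200–4800 m, saturated: Δz = 2.6 km ⇒ ΔT = -12.48°C; T = -0.98°C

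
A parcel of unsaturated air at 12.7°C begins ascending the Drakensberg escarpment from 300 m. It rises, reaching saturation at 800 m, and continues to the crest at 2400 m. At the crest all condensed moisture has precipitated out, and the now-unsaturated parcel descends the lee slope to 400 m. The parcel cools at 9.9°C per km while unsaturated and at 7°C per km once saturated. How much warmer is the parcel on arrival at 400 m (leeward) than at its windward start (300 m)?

+3.65°C

From 300 m to 800 m (dry): cools by 9.9 × 0.5 = 4.95°C, giving 7.75°C.
From 800 m to 2400 m (saturated): cools by 7 × 1.6 = 11.2°C, giving -3.45°C.
From 2400 m to 400 m (dry descent): warms by 9.9 × 2 = 19.8°C, giving 16.35°C.
Net change vs windward start: 16.35 − 12.7 = +3.65°C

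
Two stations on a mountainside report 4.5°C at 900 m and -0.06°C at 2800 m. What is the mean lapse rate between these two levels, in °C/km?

Γ = −ΔT/Δz = (4.5 − (-0.06)) / (2800 − 900) m
  = 4.56°C / 1.9 km = 2.4°C/km

2.4°C/km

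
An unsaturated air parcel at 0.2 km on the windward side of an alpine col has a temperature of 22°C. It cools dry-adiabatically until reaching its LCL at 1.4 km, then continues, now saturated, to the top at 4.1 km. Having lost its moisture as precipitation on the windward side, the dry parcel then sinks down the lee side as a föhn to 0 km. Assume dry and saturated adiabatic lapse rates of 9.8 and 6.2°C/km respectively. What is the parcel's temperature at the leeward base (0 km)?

33.68°C

200 → 1400 m (dry, 9.8°C/km): ΔT = -9.8 × 1.2 = -11.76°C → T = 10.24°C
1400 → 4100 m (saturated, 6.2°C/km): ΔT = -6.2 × 2.7 = -16.74°C → T = -6.5°C
4100 → 0 m (dry descent, 9.8°C/km): ΔT = +9.8 × 4.1 = +40.18°C → T = 33.68°C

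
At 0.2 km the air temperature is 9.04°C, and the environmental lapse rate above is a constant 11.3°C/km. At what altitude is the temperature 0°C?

Height above start = (9.04 − 0) / 11.3 = 0.8 km
Altitude = 200 m + 800 m = 1000 m

1 km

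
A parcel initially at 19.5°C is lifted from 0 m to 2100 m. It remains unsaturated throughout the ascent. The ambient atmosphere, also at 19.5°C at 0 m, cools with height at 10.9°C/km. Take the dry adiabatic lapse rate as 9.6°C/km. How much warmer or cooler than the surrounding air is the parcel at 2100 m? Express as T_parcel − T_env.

+2.73°C (parcel warmer than environment)

Parcel:
  Dry to 2100 m: -9.6 × 2.1 km = -20.16°C, so T = -0.66°C.
Environment:
  Environment to 2100 m: -10.9 × 2.1 km = -22.89°C, so T = -3.39°C.
T_parcel − T_env = -0.66 − (-3.39) = +2.73°C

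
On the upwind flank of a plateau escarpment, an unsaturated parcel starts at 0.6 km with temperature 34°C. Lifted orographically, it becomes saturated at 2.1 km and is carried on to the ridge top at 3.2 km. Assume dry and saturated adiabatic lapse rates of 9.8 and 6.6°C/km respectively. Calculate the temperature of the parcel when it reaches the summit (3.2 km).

12.04°C

Dry to 2100 m: -9.8 × 1.5 km = -14.7°C, so T = 19.3°C.
Saturated to 3200 m: -6.6 × 1.1 km = -7.26°C, so T = 12.04°C.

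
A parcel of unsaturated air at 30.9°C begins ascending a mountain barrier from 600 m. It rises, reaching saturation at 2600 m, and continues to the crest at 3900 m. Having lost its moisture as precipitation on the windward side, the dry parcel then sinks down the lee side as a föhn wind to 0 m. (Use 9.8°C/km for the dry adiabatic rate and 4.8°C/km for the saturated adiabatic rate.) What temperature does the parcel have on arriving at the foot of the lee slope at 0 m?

43.28°C

From 600 m to 2600 m (dry): cools by 9.8 × 2 = 19.6°C, giving 11.3°C.
From 2600 m to 3900 m (saturated): cools by 4.8 × 1.3 = 6.24°C, giving 5.06°C.
From 3900 m to 0 m (dry descent): warms by 9.8 × 3.9 = 38.22°C, giving 43.28°C.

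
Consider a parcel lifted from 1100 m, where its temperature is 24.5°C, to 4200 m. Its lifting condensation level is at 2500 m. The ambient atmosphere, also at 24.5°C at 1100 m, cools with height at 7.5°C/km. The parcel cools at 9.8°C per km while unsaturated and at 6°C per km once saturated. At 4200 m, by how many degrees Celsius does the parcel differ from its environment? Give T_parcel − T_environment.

Parcel:
  1100–2500 m, dry: Δz = 1.4 km ⇒ ΔT = -13.72°C; T = 10.78°C
  2500–4200 m, saturated: Δz = 1.7 km ⇒ ΔT = -10.2°C; T = 0.58°C
Environment:
  1100–4200 m, environment: Δz = 3.1 km ⇒ ΔT = -23.25°C; T = 1.25°C
T_parcel − T_env = 0.58 − 1.25 = -0.67°C

-0.67°C (parcel cooler than environment)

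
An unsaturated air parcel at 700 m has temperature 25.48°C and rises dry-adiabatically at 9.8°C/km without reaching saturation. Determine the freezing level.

Height above start = (25.48 − 0) / 9.8 = 2.6 km
Altitude = 700 m + 2600 m = 3300 m

3300 m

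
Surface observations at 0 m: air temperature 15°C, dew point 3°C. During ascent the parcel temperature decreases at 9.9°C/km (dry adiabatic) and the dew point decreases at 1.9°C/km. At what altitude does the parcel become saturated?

1500 m

T and T_d converge at 9.9 − 1.9 = 8°C per km
Height above start = (15 − 3) / 8 = 1.5 km
LCL altitude = 0 m + 1500 m = 1500 m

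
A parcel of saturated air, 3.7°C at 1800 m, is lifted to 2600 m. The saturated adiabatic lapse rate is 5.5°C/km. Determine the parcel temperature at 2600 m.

-0.7°C

1800–2600 m, saturated adiabatic: Δz = 0.8 km ⇒ ΔT = -4.4°C; T = -0.7°C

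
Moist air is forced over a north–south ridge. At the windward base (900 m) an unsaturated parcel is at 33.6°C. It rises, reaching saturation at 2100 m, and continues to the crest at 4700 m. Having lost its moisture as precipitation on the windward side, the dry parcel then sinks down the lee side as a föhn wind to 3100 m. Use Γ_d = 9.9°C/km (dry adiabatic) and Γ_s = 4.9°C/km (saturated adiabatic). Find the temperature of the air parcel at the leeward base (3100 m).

900–2100 m, dry: Δz = 1.2 km ⇒ ΔT = -11.88°C; T = 21.72°C
2100–4700 m, saturated: Δz = 2.6 km ⇒ ΔT = -12.74°C; T = 8.98°C
4700–3100 m, dry descent: Δz = 1.6 km ⇒ ΔT = +15.84°C; T = 24.82°C

24.82°C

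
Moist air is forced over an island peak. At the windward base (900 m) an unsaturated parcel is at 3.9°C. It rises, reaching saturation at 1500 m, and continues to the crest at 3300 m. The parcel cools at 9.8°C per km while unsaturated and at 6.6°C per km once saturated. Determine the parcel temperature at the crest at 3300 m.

-13.86°C

900–1500 m, dry: Δz = 0.6 km ⇒ ΔT = -5.88°C; T = -1.98°C
1500–3300 m, saturated: Δz = 1.8 km ⇒ ΔT = -11.88°C; T = -13.86°C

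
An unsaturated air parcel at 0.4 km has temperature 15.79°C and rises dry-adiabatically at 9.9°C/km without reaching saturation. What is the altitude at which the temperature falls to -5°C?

2.5 km

Height above start = (15.79 − (-5)) / 9.9 = 2.1 km
Altitude = 400 m + 2100 m = 2500 m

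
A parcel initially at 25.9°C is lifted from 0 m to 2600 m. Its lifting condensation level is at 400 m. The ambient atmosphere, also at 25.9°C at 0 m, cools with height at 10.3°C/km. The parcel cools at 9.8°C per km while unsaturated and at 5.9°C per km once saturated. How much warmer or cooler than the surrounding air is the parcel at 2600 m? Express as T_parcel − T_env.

Parcel:
  0 → 400 m (dry, 9.8°C/km): ΔT = -9.8 × 0.4 = -3.92°C → T = 21.98°C
  400 → 2600 m (saturated, 5.9°C/km): ΔT = -5.9 × 2.2 = -12.98°C → T = 9°C
Environment:
  0 → 2600 m (environment, 10.3°C/km): ΔT = -10.3 × 2.6 = -26.78°C → T = -0.88°C
T_parcel − T_env = 9 − (-0.88) = +9.88°C

+9.88°C (parcel warmer than environment)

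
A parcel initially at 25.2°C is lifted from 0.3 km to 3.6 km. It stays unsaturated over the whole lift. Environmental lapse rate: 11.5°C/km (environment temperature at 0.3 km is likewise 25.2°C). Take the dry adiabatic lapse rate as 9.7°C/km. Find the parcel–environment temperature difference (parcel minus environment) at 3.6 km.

+5.94°C (parcel warmer than environment)

Parcel:
  300 → 3600 m (dry, 9.7°C/km): ΔT = -9.7 × 3.3 = -32.01°C → T = -6.81°C
Environment:
  300 → 3600 m (environment, 11.5°C/km): ΔT = -11.5 × 3.3 = -37.95°C → T = -12.75°C
T_parcel − T_env = -6.81 − (-12.75) = +5.94°C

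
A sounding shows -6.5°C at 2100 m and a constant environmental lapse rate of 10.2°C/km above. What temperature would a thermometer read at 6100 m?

-47.3°C

Environmental to 6100 m: -10.2 × 4 km = -40.8°C, so T = -47.3°C.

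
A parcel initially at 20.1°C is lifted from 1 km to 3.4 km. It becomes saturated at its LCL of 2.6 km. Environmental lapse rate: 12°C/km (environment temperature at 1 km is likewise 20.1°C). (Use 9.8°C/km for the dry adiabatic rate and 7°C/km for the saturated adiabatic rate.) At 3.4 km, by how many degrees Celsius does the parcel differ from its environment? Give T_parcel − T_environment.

Parcel:
  Dry to 2600 m: -9.8 × 1.6 km = -15.68°C, so T = 4.42°C.
  Saturated to 3400 m: -7 × 0.8 km = -5.6°C, so T = -1.18°C.
Environment:
  Environment to 3400 m: -12 × 2.4 km = -28.8°C, so T = -8.7°C.
T_parcel − T_env = -1.18 − (-8.7) = +7.52°C

+7.52°C (parcel warmer than environment)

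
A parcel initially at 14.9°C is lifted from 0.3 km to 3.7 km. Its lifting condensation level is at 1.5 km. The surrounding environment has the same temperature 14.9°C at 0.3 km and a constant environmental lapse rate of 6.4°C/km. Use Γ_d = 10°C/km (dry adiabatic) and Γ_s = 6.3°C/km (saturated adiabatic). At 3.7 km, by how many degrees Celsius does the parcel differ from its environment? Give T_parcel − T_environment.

Parcel:
  From 300 m to 1500 m (dry): cools by 10 × 1.2 = 12°C, giving 2.9°C.
  From 1500 m to 3700 m (saturated): cools by 6.3 × 2.2 = 13.86°C, giving -10.96°C.
Environment:
  From 300 m to 3700 m (environment): cools by 6.4 × 3.4 = 21.76°C, giving -6.86°C.
T_parcel − T_env = -10.96 − (-6.86) = -4.1°C

-4.1°C (parcel cooler than environment)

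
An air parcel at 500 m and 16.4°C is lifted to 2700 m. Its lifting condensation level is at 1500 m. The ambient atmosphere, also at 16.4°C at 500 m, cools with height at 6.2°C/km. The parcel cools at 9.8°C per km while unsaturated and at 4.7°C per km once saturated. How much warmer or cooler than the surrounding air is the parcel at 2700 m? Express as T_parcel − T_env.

Parcel:
  500 → 1500 m (dry, 9.8°C/km): ΔT = -9.8 × 1 = -9.8°C → T = 6.6°C
  1500 → 2700 m (saturated, 4.7°C/km): ΔT = -4.7 × 1.2 = -5.64°C → T = 0.96°C
Environment:
  500 → 2700 m (environment, 6.2°C/km): ΔT = -6.2 × 2.2 = -13.64°C → T = 2.76°C
T_parcel − T_env = 0.96 − 2.76 = -1.8°C

-1.8°C (parcel cooler than environment)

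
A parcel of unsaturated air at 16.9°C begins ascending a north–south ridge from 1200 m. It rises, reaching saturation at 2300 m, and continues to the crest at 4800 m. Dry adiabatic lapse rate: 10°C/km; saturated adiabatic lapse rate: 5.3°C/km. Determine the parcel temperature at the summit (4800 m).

1200 → 2300 m (dry, 10°C/km): ΔT = -10 × 1.1 = -11°C → T = 5.9°C
2300 → 4800 m (saturated, 5.3°C/km): ΔT = -5.3 × 2.5 = -13.25°C → T = -7.35°C

-7.35°C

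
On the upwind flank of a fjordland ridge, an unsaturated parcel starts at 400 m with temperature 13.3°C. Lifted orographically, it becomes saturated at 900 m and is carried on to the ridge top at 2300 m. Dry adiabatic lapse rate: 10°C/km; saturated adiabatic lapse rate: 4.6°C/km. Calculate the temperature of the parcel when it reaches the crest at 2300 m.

400 → 900 m (dry, 10°C/km): ΔT = -10 × 0.5 = -5°C → T = 8.3°C
900 → 2300 m (saturated, 4.6°C/km): ΔT = -4.6 × 1.4 = -6.44°C → T = 1.86°C

1.86°C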